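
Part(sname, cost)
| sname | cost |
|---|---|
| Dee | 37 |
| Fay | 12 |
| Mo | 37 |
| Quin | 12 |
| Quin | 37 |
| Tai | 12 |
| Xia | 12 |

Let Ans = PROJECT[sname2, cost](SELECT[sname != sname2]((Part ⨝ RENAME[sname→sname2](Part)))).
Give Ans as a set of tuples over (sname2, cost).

{(Dee, 37), (Fay, 12), (Mo, 37), (Quin, 12), (Quin, 37), (Tai, 12), (Xia, 12)}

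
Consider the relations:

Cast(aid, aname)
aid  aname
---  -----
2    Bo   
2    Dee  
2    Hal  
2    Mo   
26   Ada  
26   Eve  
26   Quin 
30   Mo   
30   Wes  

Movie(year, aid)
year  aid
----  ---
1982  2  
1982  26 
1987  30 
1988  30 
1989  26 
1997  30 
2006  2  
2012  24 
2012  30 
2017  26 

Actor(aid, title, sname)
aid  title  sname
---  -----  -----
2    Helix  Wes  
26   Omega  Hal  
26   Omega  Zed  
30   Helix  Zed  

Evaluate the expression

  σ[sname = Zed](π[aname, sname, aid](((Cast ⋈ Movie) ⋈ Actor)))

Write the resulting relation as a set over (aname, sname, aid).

{(Ada, Zed, 26), (Eve, Zed, 26), (Mo, Zed, 30), (Quin, Zed, 26), (Wes, Zed, 30)}

Joining Cast and Movie on aid yields {(2, Bo, 1982), (2, Bo, 2006), (2, Dee, 1982), (2, Dee, 2006), (2, Hal, 1982), (2, Hal, 2006), (2, Mo, 1982), (2, Mo, 2006), (26, Ada, 1982), (26, Ada, 1989), (26, Ada, 2017), (26, Eve, 1982), (26, Eve, 1989), (26, Eve, 2017), (26, Quin, 1982), (26, Quin, 1989), (26, Quin, 2017), (30, Mo, 1987), (30, Mo, 1988), (30, Mo, 1997), (30, Mo, 2012), (30, Wes, 1987), (30, Wes, 1988), (30, Wes, 1997), (30, Wes, 2012)}.
Joining (Cast ⋈ Movie) and Actor on aid yields {(2, Bo, 1982, Helix, Wes), (2, Bo, 2006, Helix, Wes), (2, Dee, 1982, Helix, Wes), (2, Dee, 2006, Helix, Wes), (2, Hal, 1982, Helix, Wes), (2, Hal, 2006, Helix, Wes), (2, Mo, 1982, Helix, Wes), (2, Mo, 2006, Helix, Wes), (26, Ada, 1982, Omega, Hal), (26, Ada, 1982, Omega, Zed), (26, Ada, 1989, Omega, Hal), (26, Ada, 1989, Omega, Zed), (26, Ada, 2017, Omega, Hal), (26, Ada, 2017, Omega, Zed), (26, Eve, 1982, Omega, Hal), (26, Eve, 1982, Omega, Zed), (26, Eve, 1989, Omega, Hal), (26, Eve, 1989, Omega, Zed), (26, Eve, 2017, Omega, Hal), (26, Eve, 2017, Omega, Zed), (26, Quin, 1982, Omega, Hal), (26, Quin, 1982, Omega, Zed), (26, Quin, 1989, Omega, Hal), (26, Quin, 1989, Omega, Zed), (26, Quin, 2017, Omega, Hal), (26, Quin, 2017, Omega, Zed), (30, Mo, 1987, Helix, Zed), (30, Mo, 1988, Helix, Zed), (30, Mo, 1997, Helix, Zed), (30, Mo, 2012, Helix, Zed), (30, Wes, 1987, Helix, Zed), (30, Wes, 1988, Helix, Zed), (30, Wes, 1997, Helix, Zed), (30, Wes, 2012, Helix, Zed)}.
π[aname, sname, aid]: project onto (aname, sname, aid) (22 duplicate(s) eliminated) → {(Ada, Hal, 26), (Ada, Zed, 26), (Bo, Wes, 2), (Dee, Wes, 2), (Eve, Hal, 26), (Eve, Zed, 26), (Hal, Wes, 2), (Mo, Wes, 2), (Mo, Zed, 30), (Quin, Hal, 26), (Quin, Zed, 26), (Wes, Zed, 30)}
σ[sname = Zed]: keep tuples satisfying sname = Zed → {(Ada, Zed, 26), (Eve, Zed, 26), (Mo, Zed, 30), (Quin, Zed, 26), (Wes, Zed, 30)}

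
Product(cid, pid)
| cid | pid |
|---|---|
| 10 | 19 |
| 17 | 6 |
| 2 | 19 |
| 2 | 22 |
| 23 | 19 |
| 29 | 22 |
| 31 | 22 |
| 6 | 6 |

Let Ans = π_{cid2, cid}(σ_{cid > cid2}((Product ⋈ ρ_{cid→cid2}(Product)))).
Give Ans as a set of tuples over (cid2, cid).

{(10, 23), (2, 10), (2, 23), (2, 29), (2, 31), (29, 31), (6, 17)}

ρ[cid→cid2]: schema becomes (cid2, pid); tuples unchanged.
Product ⋈ ρ_{cid→cid2}(Product) (natural join on pid): {(10, 19, 10), (10, 19, 2), (10, 19, 23), (17, 6, 17), (17, 6, 6), (2, 19, 10), (2, 19, 2), (2, 19, 23), (2, 22, 2), (2, 22, 29), (2, 22, 31), (23, 19, 10), (23, 19, 2), (23, 19, 23), (29, 22, 2), (29, 22, 29), (29, 22, 31), (31, 22, 2), (31, 22, 29), (31, 22, 31), (6, 6, 17), (6, 6, 6)}
Filtering on cid > cid2 leaves {(10, 19, 2), (17, 6, 6), (23, 19, 10), (23, 19, 2), (29, 22, 2), (31, 22, 2), (31, 22, 29)}.
Keep only column(s) cid2, cid: {(10, 23), (2, 10), (2, 23), (2, 29), (2, 31), (29, 31), (6, 17)}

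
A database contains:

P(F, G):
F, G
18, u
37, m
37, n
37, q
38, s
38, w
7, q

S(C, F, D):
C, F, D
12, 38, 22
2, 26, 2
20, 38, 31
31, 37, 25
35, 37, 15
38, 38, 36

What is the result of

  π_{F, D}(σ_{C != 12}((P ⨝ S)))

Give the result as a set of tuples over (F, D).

Natural join on F: {(37, m, 31, 25), (37, m, 35, 15), (37, n, 31, 25), (37, n, 35, 15), (37, q, 31, 25), (37, q, 35, 15), (38, s, 12, 22), (38, s, 20, 31), (38, s, 38, 36), (38, w, 12, 22), (38, w, 20, 31), (38, w, 38, 36)}
σ[C != 12]: keep tuples satisfying C != 12 → {(37, m, 31, 25), (37, m, 35, 15), (37, n, 31, 25), (37, n, 35, 15), (37, q, 31, 25), (37, q, 35, 15), (38, s, 20, 31), (38, s, 38, 36), (38, w, 20, 31), (38, w, 38, 36)}
π_{F, D} gives {(37, 15), (37, 25), (38, 31), (38, 36)} (6 duplicate(s) eliminated).

{(37, 15), (37, 25), (38, 31), (38, 36)}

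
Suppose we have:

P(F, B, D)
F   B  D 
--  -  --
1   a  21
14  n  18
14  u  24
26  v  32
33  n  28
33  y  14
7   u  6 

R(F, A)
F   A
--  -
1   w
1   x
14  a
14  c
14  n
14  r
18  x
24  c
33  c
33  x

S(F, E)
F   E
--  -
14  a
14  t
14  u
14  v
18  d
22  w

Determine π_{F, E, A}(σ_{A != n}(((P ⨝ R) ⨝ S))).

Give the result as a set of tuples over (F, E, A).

Natural join on F: {(1, a, 21, w), (1, a, 21, x), (14, n, 18, a), (14, n, 18, c), (14, n, 18, n), (14, n, 18, r), (14, u, 24, a), (14, u, 24, c), (14, u, 24, n), (14, u, 24, r), (33, n, 28, c), (33, n, 28, x), (33, y, 14, c), (33, y, 14, x)}
Natural join on F: {(14, n, 18, a, a), (14, n, 18, a, t), (14, n, 18, a, u), (14, n, 18, a, v), (14, n, 18, c, a), (14, n, 18, c, t), (14, n, 18, c, u), (14, n, 18, c, v), (14, n, 18, n, a), (14, n, 18, n, t), (14, n, 18, n, u), (14, n, 18, n, v), (14, n, 18, r, a), (14, n, 18, r, t), (14, n, 18, r, u), (14, n, 18, r, v), (14, u, 24, a, a), (14, u, 24, a, t), (14, u, 24, a, u), (14, u, 24, a, v), (14, u, 24, c, a), (14, u, 24, c, t), (14, u, 24, c, u), (14, u, 24, c, v), (14, u, 24, n, a), (14, u, 24, n, t), (14, u, 24, n, u), (14, u, 24, n, v), (14, u, 24, r, a), (14, u, 24, r, t), (14, u, 24, r, u), (14, u, 24, r, v)}
σ[A != n]: keep tuples satisfying A != n → {(14, n, 18, a, a), (14, n, 18, a, t), (14, n, 18, a, u), (14, n, 18, a, v), (14, n, 18, c, a), (14, n, 18, c, t), (14, n, 18, c, u), (14, n, 18, c, v), (14, n, 18, r, a), (14, n, 18, r, t), (14, n, 18, r, u), (14, n, 18, r, v), (14, u, 24, a, a), (14, u, 24, a, t), (14, u, 24, a, u), (14, u, 24, a, v), (14, u, 24, c, a), (14, u, 24, c, t), (14, u, 24, c, u), (14, u, 24, c, v), (14, u, 24, r, a), (14, u, 24, r, t), (14, u, 24, r, u), (14, u, 24, r, v)}
Projecting to F, E, A (12 duplicate(s) eliminated): {(14, a, a), (14, a, c), (14, a, r), (14, t, a), (14, t, c), (14, t, r), (14, u, a), (14, u, c), (14, u, r), (14, v, a), (14, v, c), (14, v, r)}

{(14, a, a), (14, a, c), (14, a, r), (14, t, a), (14, t, c), (14, t, r), (14, u, a), (14, u, c), (14, u, r), (14, v, a), (14, v, c), (14, v, r)}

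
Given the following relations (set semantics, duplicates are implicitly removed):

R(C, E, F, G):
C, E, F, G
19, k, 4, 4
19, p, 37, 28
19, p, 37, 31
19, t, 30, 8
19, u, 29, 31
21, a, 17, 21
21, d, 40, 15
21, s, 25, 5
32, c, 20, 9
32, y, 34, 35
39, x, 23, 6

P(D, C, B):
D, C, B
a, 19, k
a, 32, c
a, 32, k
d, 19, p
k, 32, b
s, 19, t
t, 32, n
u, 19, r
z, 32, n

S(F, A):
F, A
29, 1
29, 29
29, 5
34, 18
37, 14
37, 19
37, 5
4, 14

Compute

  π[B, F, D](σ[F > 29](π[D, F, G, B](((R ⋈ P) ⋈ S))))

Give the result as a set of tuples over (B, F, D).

Joining R and P on C yields {(19, k, 4, 4, a, k), (19, k, 4, 4, d, p), (19, k, 4, 4, s, t), (19, k, 4, 4, u, r), (19, p, 37, 28, a, k), (19, p, 37, 28, d, p), (19, p, 37, 28, s, t), (19, p, 37, 28, u, r), (19, p, 37, 31, a, k), (19, p, 37, 31, d, p), (19, p, 37, 31, s, t), (19, p, 37, 31, u, r), (19, t, 30, 8, a, k), (19, t, 30, 8, d, p), (19, t, 30, 8, s, t), (19, t, 30, 8, u, r), (19, u, 29, 31, a, k), (19, u, 29, 31, d, p), (19, u, 29, 31, s, t), (19, u, 29, 31, u, r), (32, c, 20, 9, a, c), (32, c, 20, 9, a, k), (32, c, 20, 9, k, b), (32, c, 20, 9, t, n), (32, c, 20, 9, z, n), (32, y, 34, 35, a, c), (32, y, 34, 35, a, k), (32, y, 34, 35, k, b), (32, y, 34, 35, t, n), (32, y, 34, 35, z, n)}.
Joining (R ⋈ P) and S on F yields {(19, k, 4, 4, a, k, 14), (19, k, 4, 4, d, p, 14), (19, k, 4, 4, s, t, 14), (19, k, 4, 4, u, r, 14), (19, p, 37, 28, a, k, 14), (19, p, 37, 28, a, k, 19), (19, p, 37, 28, a, k, 5), (19, p, 37, 28, d, p, 14), (19, p, 37, 28, d, p, 19), (19, p, 37, 28, d, p, 5), (19, p, 37, 28, s, t, 14), (19, p, 37, 28, s, t, 19), (19, p, 37, 28, s, t, 5), (19, p, 37, 28, u, r, 14), (19, p, 37, 28, u, r, 19), (19, p, 37, 28, u, r, 5), (19, p, 37, 31, a, k, 14), (19, p, 37, 31, a, k, 19), (19, p, 37, 31, a, k, 5), (19, p, 37, 31, d, p, 14), (19, p, 37, 31, d, p, 19), (19, p, 37, 31, d, p, 5), (19, p, 37, 31, s, t, 14), (19, p, 37, 31, s, t, 19), (19, p, 37, 31, s, t, 5), (19, p, 37, 31, u, r, 14), (19, p, 37, 31, u, r, 19), (19, p, 37, 31, u, r, 5), (19, u, 29, 31, a, k, 1), (19, u, 29, 31, a, k, 29), (19, u, 29, 31, a, k, 5), (19, u, 29, 31, d, p, 1), (19, u, 29, 31, d, p, 29), (19, u, 29, 31, d, p, 5), (19, u, 29, 31, s, t, 1), (19, u, 29, 31, s, t, 29), (19, u, 29, 31, s, t, 5), (19, u, 29, 31, u, r, 1), (19, u, 29, 31, u, r, 29), (19, u, 29, 31, u, r, 5), (32, y, 34, 35, a, c, 18), (32, y, 34, 35, a, k, 18), (32, y, 34, 35, k, b, 18), (32, y, 34, 35, t, n, 18), (32, y, 34, 35, z, n, 18)}.
π_{D, F, G, B} gives {(a, 29, 31, k), (a, 34, 35, c), (a, 34, 35, k), (a, 37, 28, k), (a, 37, 31, k), (a, 4, 4, k), (d, 29, 31, p), (d, 37, 28, p), (d, 37, 31, p), (d, 4, 4, p), (k, 34, 35, b), (s, 29, 31, t), (s, 37, 28, t), (s, 37, 31, t), (s, 4, 4, t), (t, 34, 35, n), (u, 29, 31, r), (u, 37, 28, r), (u, 37, 31, r), (u, 4, 4, r), (z, 34, 35, n)} (24 duplicate(s) eliminated).
Apply σ_{F > 29}; surviving tuples: {(a, 34, 35, c), (a, 34, 35, k), (a, 37, 28, k), (a, 37, 31, k), (d, 37, 28, p), (d, 37, 31, p), (k, 34, 35, b), (s, 37, 28, t), (s, 37, 31, t), (t, 34, 35, n), (u, 37, 28, r), (u, 37, 31, r), (z, 34, 35, n)}
π_{B, F, D} gives {(b, 34, k), (c, 34, a), (k, 34, a), (k, 37, a), (n, 34, t), (n, 34, z), (p, 37, d), (r, 37, u), (t, 37, s)} (4 duplicate(s) eliminated).

{(b, 34, k), (c, 34, a), (k, 34, a), (k, 37, a), (n, 34, t), (n, 34, z), (p, 37, d), (r, 37, u), (t, 37, s)}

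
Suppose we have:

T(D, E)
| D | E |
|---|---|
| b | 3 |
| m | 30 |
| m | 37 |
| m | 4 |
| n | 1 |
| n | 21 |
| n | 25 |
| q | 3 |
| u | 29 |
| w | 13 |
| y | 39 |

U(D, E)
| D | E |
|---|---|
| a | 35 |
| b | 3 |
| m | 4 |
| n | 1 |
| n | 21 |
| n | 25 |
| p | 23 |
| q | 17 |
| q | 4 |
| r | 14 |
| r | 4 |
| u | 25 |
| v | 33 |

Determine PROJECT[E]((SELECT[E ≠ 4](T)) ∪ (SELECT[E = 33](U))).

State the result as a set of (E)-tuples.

Selection E ≠ 4: {(b, 3), (m, 30), (m, 37), (n, 1), (n, 21), (n, 25), (q, 3), (u, 29), (w, 13), (y, 39)}
Selection E = 33: {(v, 33)}
Set union of the two operands is {(b, 3), (m, 30), (m, 37), (n, 1), (n, 21), (n, 25), (q, 3), (u, 29), (v, 33), (w, 13), (y, 39)}.
π[E]: project onto (E) (1 duplicate(s) eliminated) → {1, 13, 21, 25, 29, 3, 30, 33, 37, 39}

{1, 13, 21, 25, 29, 3, 30, 33, 37, 39}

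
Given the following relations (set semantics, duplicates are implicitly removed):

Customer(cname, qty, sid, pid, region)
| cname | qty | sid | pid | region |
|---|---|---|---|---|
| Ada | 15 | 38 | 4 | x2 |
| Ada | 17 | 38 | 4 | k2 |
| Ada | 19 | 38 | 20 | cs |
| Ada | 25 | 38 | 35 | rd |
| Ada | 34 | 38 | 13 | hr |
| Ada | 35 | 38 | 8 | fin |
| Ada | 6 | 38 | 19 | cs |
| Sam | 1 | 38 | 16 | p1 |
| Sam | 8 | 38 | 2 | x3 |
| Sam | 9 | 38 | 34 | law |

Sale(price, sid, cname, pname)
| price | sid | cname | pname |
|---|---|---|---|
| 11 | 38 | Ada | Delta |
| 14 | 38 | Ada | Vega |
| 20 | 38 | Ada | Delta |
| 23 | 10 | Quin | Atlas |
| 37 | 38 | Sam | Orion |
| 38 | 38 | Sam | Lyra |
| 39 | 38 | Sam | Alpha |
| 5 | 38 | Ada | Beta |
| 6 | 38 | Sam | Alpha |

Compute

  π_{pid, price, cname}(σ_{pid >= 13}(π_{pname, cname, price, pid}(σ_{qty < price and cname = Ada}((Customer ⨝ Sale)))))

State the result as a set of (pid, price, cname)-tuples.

{(19, 11, Ada), (19, 14, Ada), (19, 20, Ada), (20, 20, Ada)}

Natural join on cname, sid: {(Ada, 15, 38, 4, x2, 11, Delta), (Ada, 15, 38, 4, x2, 14, Vega), (Ada, 15, 38, 4, x2, 20, Delta), (Ada, 15, 38, 4, x2, 5, Beta), (Ada, 17, 38, 4, k2, 11, Delta), (Ada, 17, 38, 4, k2, 14, Vega), (Ada, 17, 38, 4, k2, 20, Delta), (Ada, 17, 38, 4, k2, 5, Beta), (Ada, 19, 38, 20, cs, 11, Delta), (Ada, 19, 38, 20, cs, 14, Vega), (Ada, 19, 38, 20, cs, 20, Delta), (Ada, 19, 38, 20, cs, 5, Beta), (Ada, 25, 38, 35, rd, 11, Delta), (Ada, 25, 38, 35, rd, 14, Vega), (Ada, 25, 38, 35, rd, 20, Delta), (Ada, 25, 38, 35, rd, 5, Beta), (Ada, 34, 38, 13, hr, 11, Delta), (Ada, 34, 38, 13, hr, 14, Vega), (Ada, 34, 38, 13, hr, 20, Delta), (Ada, 34, 38, 13, hr, 5, Beta), (Ada, 35, 38, 8, fin, 11, Delta), (Ada, 35, 38, 8, fin, 14, Vega), (Ada, 35, 38, 8, fin, 20, Delta), (Ada, 35, 38, 8, fin, 5, Beta), (Ada, 6, 38, 19, cs, 11, Delta), (Ada, 6, 38, 19, cs, 14, Vega), (Ada, 6, 38, 19, cs, 20, Delta), (Ada, 6, 38, 19, cs, 5, Beta), (Sam, 1, 38, 16, p1, 37, Orion), (Sam, 1, 38, 16, p1, 38, Lyra), (Sam, 1, 38, 16, p1, 39, Alpha), (Sam, 1, 38, 16, p1, 6, Alpha), (Sam, 8, 38, 2, x3, 37, Orion), (Sam, 8, 38, 2, x3, 38, Lyra), (Sam, 8, 38, 2, x3, 39, Alpha), (Sam, 8, 38, 2, x3, 6, Alpha), (Sam, 9, 38, 34, law, 37, Orion), (Sam, 9, 38, 34, law, 38, Lyra), (Sam, 9, 38, 34, law, 39, Alpha), (Sam, 9, 38, 34, law, 6, Alpha)}
σ[qty < price and cname = Ada]: keep tuples satisfying qty < price and cname = Ada → {(Ada, 15, 38, 4, x2, 20, Delta), (Ada, 17, 38, 4, k2, 20, Delta), (Ada, 19, 38, 20, cs, 20, Delta), (Ada, 6, 38, 19, cs, 11, Delta), (Ada, 6, 38, 19, cs, 14, Vega), (Ada, 6, 38, 19, cs, 20, Delta)}
π[pname, cname, price, pid]: project onto (pname, cname, price, pid) (1 duplicate(s) eliminated) → {(Delta, Ada, 11, 19), (Delta, Ada, 20, 19), (Delta, Ada, 20, 20), (Delta, Ada, 20, 4), (Vega, Ada, 14, 19)}
σ[pid >= 13]: keep tuples satisfying pid >= 13 → {(Delta, Ada, 11, 19), (Delta, Ada, 20, 19), (Delta, Ada, 20, 20), (Vega, Ada, 14, 19)}
π[pid, price, cname]: project onto (pid, price, cname) → {(19, 11, Ada), (19, 14, Ada), (19, 20, Ada), (20, 20, Ada)}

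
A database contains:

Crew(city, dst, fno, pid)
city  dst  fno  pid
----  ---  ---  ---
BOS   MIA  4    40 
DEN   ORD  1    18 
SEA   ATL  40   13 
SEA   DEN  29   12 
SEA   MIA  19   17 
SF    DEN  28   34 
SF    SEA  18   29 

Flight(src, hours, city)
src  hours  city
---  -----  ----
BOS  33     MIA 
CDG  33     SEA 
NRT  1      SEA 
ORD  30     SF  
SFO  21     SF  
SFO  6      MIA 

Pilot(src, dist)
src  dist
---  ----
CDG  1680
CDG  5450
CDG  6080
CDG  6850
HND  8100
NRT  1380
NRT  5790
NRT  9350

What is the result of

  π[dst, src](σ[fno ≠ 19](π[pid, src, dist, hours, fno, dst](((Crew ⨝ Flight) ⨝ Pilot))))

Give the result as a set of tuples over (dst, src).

{(ATL, CDG), (ATL, NRT), (DEN, CDG), (DEN, NRT)}

Crew ⋈ Flight (natural join on city): {(SEA, ATL, 40, 13, CDG, 33), (SEA, ATL, 40, 13, NRT, 1), (SEA, DEN, 29, 12, CDG, 33), (SEA, DEN, 29, 12, NRT, 1), (SEA, MIA, 19, 17, CDG, 33), (SEA, MIA, 19, 17, NRT, 1), (SF, DEN, 28, 34, ORD, 30), (SF, DEN, 28, 34, SFO, 21), (SF, SEA, 18, 29, ORD, 30), (SF, SEA, 18, 29, SFO, 21)}
(Crew ⨝ Flight) ⋈ Pilot (natural join on src): {(SEA, ATL, 40, 13, CDG, 33, 1680), (SEA, ATL, 40, 13, CDG, 33, 5450), (SEA, ATL, 40, 13, CDG, 33, 6080), (SEA, ATL, 40, 13, CDG, 33, 6850), (SEA, ATL, 40, 13, NRT, 1, 1380), (SEA, ATL, 40, 13, NRT, 1, 5790), (SEA, ATL, 40, 13, NRT, 1, 9350), (SEA, DEN, 29, 12, CDG, 33, 1680), (SEA, DEN, 29, 12, CDG, 33, 5450), (SEA, DEN, 29, 12, CDG, 33, 6080), (SEA, DEN, 29, 12, CDG, 33, 6850), (SEA, DEN, 29, 12, NRT, 1, 1380), (SEA, DEN, 29, 12, NRT, 1, 5790), (SEA, DEN, 29, 12, NRT, 1, 9350), (SEA, MIA, 19, 17, CDG, 33, 1680), (SEA, MIA, 19, 17, CDG, 33, 5450), (SEA, MIA, 19, 17, CDG, 33, 6080), (SEA, MIA, 19, 17, CDG, 33, 6850), (SEA, MIA, 19, 17, NRT, 1, 1380), (SEA, MIA, 19, 17, NRT, 1, 5790), (SEA, MIA, 19, 17, NRT, 1, 9350)}
Keep only column(s) pid, src, dist, hours, fno, dst: {(12, CDG, 1680, 33, 29, DEN), (12, CDG, 5450, 33, 29, DEN), (12, CDG, 6080, 33, 29, DEN), (12, CDG, 6850, 33, 29, DEN), (12, NRT, 1380, 1, 29, DEN), (12, NRT, 5790, 1, 29, DEN), (12, NRT, 9350, 1, 29, DEN), (13, CDG, 1680, 33, 40, ATL), (13, CDG, 5450, 33, 40, ATL), (13, CDG, 6080, 33, 40, ATL), (13, CDG, 6850, 33, 40, ATL), (13, NRT, 1380, 1, 40, ATL), (13, NRT, 5790, 1, 40, ATL), (13, NRT, 9350, 1, 40, ATL), (17, CDG, 1680, 33, 19, MIA), (17, CDG, 5450, 33, 19, MIA), (17, CDG, 6080, 33, 19, MIA), (17, CDG, 6850, 33, 19, MIA), (17, NRT, 1380, 1, 19, MIA), (17, NRT, 5790, 1, 19, MIA), (17, NRT, 9350, 1, 19, MIA)}
σ[fno ≠ 19]: keep tuples satisfying fno ≠ 19 → {(12, CDG, 1680, 33, 29, DEN), (12, CDG, 5450, 33, 29, DEN), (12, CDG, 6080, 33, 29, DEN), (12, CDG, 6850, 33, 29, DEN), (12, NRT, 1380, 1, 29, DEN), (12, NRT, 5790, 1, 29, DEN), (12, NRT, 9350, 1, 29, DEN), (13, CDG, 1680, 33, 40, ATL), (13, CDG, 5450, 33, 40, ATL), (13, CDG, 6080, 33, 40, ATL), (13, CDG, 6850, 33, 40, ATL), (13, NRT, 1380, 1, 40, ATL), (13, NRT, 5790, 1, 40, ATL), (13, NRT, 9350, 1, 40, ATL)}
Keep only column(s) dst, src (10 duplicate(s) eliminated): {(ATL, CDG), (ATL, NRT), (DEN, CDG), (DEN, NRT)}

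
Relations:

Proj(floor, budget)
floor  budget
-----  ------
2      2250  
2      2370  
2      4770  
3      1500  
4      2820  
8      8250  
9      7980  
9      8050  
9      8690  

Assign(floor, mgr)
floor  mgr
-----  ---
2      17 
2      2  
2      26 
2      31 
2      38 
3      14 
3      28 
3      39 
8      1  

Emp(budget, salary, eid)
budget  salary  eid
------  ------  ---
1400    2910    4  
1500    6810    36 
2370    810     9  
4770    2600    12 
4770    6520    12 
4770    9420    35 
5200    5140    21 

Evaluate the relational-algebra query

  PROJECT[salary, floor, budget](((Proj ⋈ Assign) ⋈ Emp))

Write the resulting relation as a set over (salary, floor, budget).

{(2600, 2, 4770), (6520, 2, 4770), (6810, 3, 1500), (810, 2, 2370), (9420, 2, 4770)}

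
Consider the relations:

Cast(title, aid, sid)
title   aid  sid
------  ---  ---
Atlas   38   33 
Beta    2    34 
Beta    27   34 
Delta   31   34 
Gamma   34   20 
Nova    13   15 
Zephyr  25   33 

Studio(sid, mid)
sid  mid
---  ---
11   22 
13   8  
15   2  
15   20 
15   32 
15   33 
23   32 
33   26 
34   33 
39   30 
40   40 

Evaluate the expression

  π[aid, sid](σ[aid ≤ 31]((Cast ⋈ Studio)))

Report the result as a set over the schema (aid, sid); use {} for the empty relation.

Joining Cast and Studio on sid yields {(Atlas, 38, 33, 26), (Beta, 2, 34, 33), (Beta, 27, 34, 33), (Delta, 31, 34, 33), (Nova, 13, 15, 2), (Nova, 13, 15, 20), (Nova, 13, 15, 32), (Nova, 13, 15, 33), (Zephyr, 25, 33, 26)}.
Selection aid ≤ 31: {(Beta, 2, 34, 33), (Beta, 27, 34, 33), (Delta, 31, 34, 33), (Nova, 13, 15, 2), (Nova, 13, 15, 20), (Nova, 13, 15, 32), (Nova, 13, 15, 33), (Zephyr, 25, 33, 26)}
π[aid, sid]: project onto (aid, sid) (3 duplicate(s) eliminated) → {(13, 15), (2, 34), (25, 33), (27, 34), (31, 34)}

{(13, 15), (2, 34), (25, 33), (27, 34), (31, 34)}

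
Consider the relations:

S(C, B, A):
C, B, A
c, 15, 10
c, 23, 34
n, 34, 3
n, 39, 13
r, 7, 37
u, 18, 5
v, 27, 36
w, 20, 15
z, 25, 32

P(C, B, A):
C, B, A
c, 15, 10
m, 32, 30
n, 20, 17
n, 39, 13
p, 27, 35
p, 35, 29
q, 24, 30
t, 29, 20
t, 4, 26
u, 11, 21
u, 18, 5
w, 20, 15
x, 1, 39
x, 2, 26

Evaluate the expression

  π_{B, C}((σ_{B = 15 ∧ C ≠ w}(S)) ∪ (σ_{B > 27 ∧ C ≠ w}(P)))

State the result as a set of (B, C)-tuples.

{(15, c), (29, t), (32, m), (35, p), (39, n)}

σ[B = 15 ∧ C ≠ w]: keep tuples satisfying B = 15 ∧ C ≠ w → {(c, 15, 10)}
σ[B > 27 ∧ C ≠ w]: keep tuples satisfying B > 27 ∧ C ≠ w → {(m, 32, 30), (n, 39, 13), (p, 35, 29), (t, 29, 20)}
Set union of the two operands is {(c, 15, 10), (m, 32, 30), (n, 39, 13), (p, 35, 29), (t, 29, 20)}.
Projecting to B, C: {(15, c), (29, t), (32, m), (35, p), (39, n)}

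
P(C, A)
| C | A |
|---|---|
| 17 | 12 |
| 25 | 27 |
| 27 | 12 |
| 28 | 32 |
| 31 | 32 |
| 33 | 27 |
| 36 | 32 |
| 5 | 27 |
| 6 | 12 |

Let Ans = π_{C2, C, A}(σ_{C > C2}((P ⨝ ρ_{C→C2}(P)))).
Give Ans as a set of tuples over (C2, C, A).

{(17, 27, 12), (25, 33, 27), (28, 31, 32), (28, 36, 32), (31, 36, 32), (5, 25, 27), (5, 33, 27), (6, 17, 12), (6, 27, 12)}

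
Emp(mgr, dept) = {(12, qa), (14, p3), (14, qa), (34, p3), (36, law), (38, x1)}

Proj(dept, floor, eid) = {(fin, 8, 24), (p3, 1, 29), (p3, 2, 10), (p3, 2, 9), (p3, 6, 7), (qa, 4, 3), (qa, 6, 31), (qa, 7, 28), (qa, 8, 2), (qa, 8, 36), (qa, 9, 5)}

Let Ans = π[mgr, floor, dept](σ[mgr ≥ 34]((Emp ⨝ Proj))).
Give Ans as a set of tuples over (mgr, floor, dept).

Emp ⋈ Proj (natural join on dept): {(12, qa, 4, 3), (12, qa, 6, 31), (12, qa, 7, 28), (12, qa, 8, 2), (12, qa, 8, 36), (12, qa, 9, 5), (14, p3, 1, 29), (14, p3, 2, 10), (14, p3, 2, 9), (14, p3, 6, 7), (14, qa, 4, 3), (14, qa, 6, 31), (14, qa, 7, 28), (14, qa, 8, 2), (14, qa, 8, 36), (14, qa, 9, 5), (34, p3, 1, 29), (34, p3, 2, 10), (34, p3, 2, 9), (34, p3, 6, 7)}
σ[mgr ≥ 34]: keep tuples satisfying mgr ≥ 34 → {(34, p3, 1, 29), (34, p3, 2, 10), (34, p3, 2, 9), (34, p3, 6, 7)}
Keep only column(s) mgr, floor, dept (1 duplicate(s) eliminated): {(34, 1, p3), (34, 2, p3), (34, 6, p3)}

{(34, 1, p3), (34, 2, p3), (34, 6, p3)}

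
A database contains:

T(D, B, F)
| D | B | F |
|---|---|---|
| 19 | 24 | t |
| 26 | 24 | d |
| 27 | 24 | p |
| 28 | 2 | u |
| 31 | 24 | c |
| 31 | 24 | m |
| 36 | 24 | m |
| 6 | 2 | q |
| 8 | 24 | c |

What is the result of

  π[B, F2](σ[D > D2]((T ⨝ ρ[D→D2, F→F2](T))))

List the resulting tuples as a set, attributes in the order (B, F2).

ρ[D→D2, F→F2]: schema becomes (D2, B, F2); tuples unchanged.
T ⋈ ρ[D→D2, F→F2](T) (natural join on B): {(19, 24, t, 19, t), (19, 24, t, 26, d), (19, 24, t, 27, p), (19, 24, t, 31, c), (19, 24, t, 31, m), (19, 24, t, 36, m), (19, 24, t, 8, c), (26, 24, d, 19, t), (26, 24, d, 26, d), (26, 24, d, 27, p), (26, 24, d, 31, c), (26, 24, d, 31, m), (26, 24, d, 36, m), (26, 24, d, 8, c), (27, 24, p, 19, t), (27, 24, p, 26, d), (27, 24, p, 27, p), (27, 24, p, 31, c), (27, 24, p, 31, m), (27, 24, p, 36, m), (27, 24, p, 8, c), (28, 2, u, 28, u), (28, 2, u, 6, q), (31, 24, c, 19, t), (31, 24, c, 26, d), (31, 24, c, 27, p), (31, 24, c, 31, c), (31, 24, c, 31, m), (31, 24, c, 36, m), (31, 24, c, 8, c), (31, 24, m, 19, t), (31, 24, m, 26, d), (31, 24, m, 27, p), (31, 24, m, 31, c), (31, 24, m, 31, m), (31, 24, m, 36, m), (31, 24, m, 8, c), (36, 24, m, 19, t), (36, 24, m, 26, d), (36, 24, m, 27, p), (36, 24, m, 31, c), (36, 24, m, 31, m), (36, 24, m, 36, m), (36, 24, m, 8, c), (6, 2, q, 28, u), (6, 2, q, 6, q), (8, 24, c, 19, t), (8, 24, c, 26, d), (8, 24, c, 27, p), (8, 24, c, 31, c), (8, 24, c, 31, m), (8, 24, c, 36, m), (8, 24, c, 8, c)}
Apply σ_{D > D2}; surviving tuples: {(19, 24, t, 8, c), (26, 24, d, 19, t), (26, 24, d, 8, c), (27, 24, p, 19, t), (27, 24, p, 26, d), (27, 24, p, 8, c), (28, 2, u, 6, q), (31, 24, c, 19, t), (31, 24, c, 26, d), (31, 24, c, 27, p), (31, 24, c, 8, c), (31, 24, m, 19, t), (31, 24, m, 26, d), (31, 24, m, 27, p), (31, 24, m, 8, c), (36, 24, m, 19, t), (36, 24, m, 26, d), (36, 24, m, 27, p), (36, 24, m, 31, c), (36, 24, m, 31, m), (36, 24, m, 8, c)}
π_{B, F2} gives {(2, q), (24, c), (24, d), (24, m), (24, p), (24, t)} (15 duplicate(s) eliminated).

{(2, q), (24, c), (24, d), (24, m), (24, p), (24, t)}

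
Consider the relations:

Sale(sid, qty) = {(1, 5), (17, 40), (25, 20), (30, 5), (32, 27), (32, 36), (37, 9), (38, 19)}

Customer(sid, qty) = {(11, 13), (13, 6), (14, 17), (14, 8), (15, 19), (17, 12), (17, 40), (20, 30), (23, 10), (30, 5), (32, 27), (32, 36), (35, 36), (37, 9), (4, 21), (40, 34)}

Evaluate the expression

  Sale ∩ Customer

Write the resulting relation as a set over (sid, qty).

{(17, 40), (30, 5), (32, 27), (32, 36), (37, 9)}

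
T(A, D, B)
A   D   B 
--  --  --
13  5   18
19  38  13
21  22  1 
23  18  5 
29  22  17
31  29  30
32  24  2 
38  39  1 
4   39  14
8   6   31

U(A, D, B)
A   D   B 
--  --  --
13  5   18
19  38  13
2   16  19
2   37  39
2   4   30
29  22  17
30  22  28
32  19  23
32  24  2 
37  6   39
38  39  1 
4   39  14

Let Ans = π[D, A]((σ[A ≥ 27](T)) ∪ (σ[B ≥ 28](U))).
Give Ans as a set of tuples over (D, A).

{(22, 29), (22, 30), (24, 32), (29, 31), (37, 2), (39, 38), (4, 2), (6, 37)}

Filtering on A ≥ 27 leaves {(29, 22, 17), (31, 29, 30), (32, 24, 2), (38, 39, 1)}.
Filtering on B ≥ 28 leaves {(2, 37, 39), (2, 4, 30), (30, 22, 28), (37, 6, 39)}.
Union: {(29, 22, 17), (31, 29, 30), (32, 24, 2), (38, 39, 1)} with {(2, 37, 39), (2, 4, 30), (30, 22, 28), (37, 6, 39)} → {(2, 37, 39), (2, 4, 30), (29, 22, 17), (30, 22, 28), (31, 29, 30), (32, 24, 2), (37, 6, 39), (38, 39, 1)}
Projecting to D, A: {(22, 29), (22, 30), (24, 32), (29, 31), (37, 2), (39, 38), (4, 2), (6, 37)}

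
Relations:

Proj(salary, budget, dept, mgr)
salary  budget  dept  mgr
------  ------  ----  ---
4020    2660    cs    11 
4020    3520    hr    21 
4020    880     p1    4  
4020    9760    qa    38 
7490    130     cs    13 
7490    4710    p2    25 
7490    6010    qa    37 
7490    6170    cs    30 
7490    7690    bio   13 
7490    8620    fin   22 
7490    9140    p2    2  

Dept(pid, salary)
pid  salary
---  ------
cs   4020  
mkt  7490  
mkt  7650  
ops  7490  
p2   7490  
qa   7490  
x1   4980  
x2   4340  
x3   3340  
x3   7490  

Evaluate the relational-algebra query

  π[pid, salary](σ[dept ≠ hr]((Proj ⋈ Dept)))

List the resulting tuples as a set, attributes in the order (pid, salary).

Proj ⋈ Dept (natural join on salary): {(4020, 2660, cs, 11, cs), (4020, 3520, hr, 21, cs), (4020, 880, p1, 4, cs), (4020, 9760, qa, 38, cs), (7490, 130, cs, 13, mkt), (7490, 130, cs, 13, ops), (7490, 130, cs, 13, p2), (7490, 130, cs, 13, qa), (7490, 130, cs, 13, x3), (7490, 4710, p2, 25, mkt), (7490, 4710, p2, 25, ops), (7490, 4710, p2, 25, p2), (7490, 4710, p2, 25, qa), (7490, 4710, p2, 25, x3), (7490, 6010, qa, 37, mkt), (7490, 6010, qa, 37, ops), (7490, 6010, qa, 37, p2), (7490, 6010, qa, 37, qa), (7490, 6010, qa, 37, x3), (7490, 6170, cs, 30, mkt), (7490, 6170, cs, 30, ops), (7490, 6170, cs, 30, p2), (7490, 6170, cs, 30, qa), (7490, 6170, cs, 30, x3), (7490, 7690, bio, 13, mkt), (7490, 7690, bio, 13, ops), (7490, 7690, bio, 13, p2), (7490, 7690, bio, 13, qa), (7490, 7690, bio, 13, x3), (7490, 8620, fin, 22, mkt), (7490, 8620, fin, 22, ops), (7490, 8620, fin, 22, p2), (7490, 8620, fin, 22, qa), (7490, 8620, fin, 22, x3), (7490, 9140, p2, 2, mkt), (7490, 9140, p2, 2, ops), (7490, 9140, p2, 2, p2), (7490, 9140, p2, 2, qa), (7490, 9140, p2, 2, x3)}
σ[dept ≠ hr]: keep tuples satisfying dept ≠ hr → {(4020, 2660, cs, 11, cs), (4020, 880, p1, 4, cs), (4020, 9760, qa, 38, cs), (7490, 130, cs, 13, mkt), (7490, 130, cs, 13, ops), (7490, 130, cs, 13, p2), (7490, 130, cs, 13, qa), (7490, 130, cs, 13, x3), (7490, 4710, p2, 25, mkt), (7490, 4710, p2, 25, ops), (7490, 4710, p2, 25, p2), (7490, 4710, p2, 25, qa), (7490, 4710, p2, 25, x3), (7490, 6010, qa, 37, mkt), (7490, 6010, qa, 37, ops), (7490, 6010, qa, 37, p2), (7490, 6010, qa, 37, qa), (7490, 6010, qa, 37, x3), (7490, 6170, cs, 30, mkt), (7490, 6170, cs, 30, ops), (7490, 6170, cs, 30, p2), (7490, 6170, cs, 30, qa), (7490, 6170, cs, 30, x3), (7490, 7690, bio, 13, mkt), (7490, 7690, bio, 13, ops), (7490, 7690, bio, 13, p2), (7490, 7690, bio, 13, qa), (7490, 7690, bio, 13, x3), (7490, 8620, fin, 22, mkt), (7490, 8620, fin, 22, ops), (7490, 8620, fin, 22, p2), (7490, 8620, fin, 22, qa), (7490, 8620, fin, 22, x3), (7490, 9140, p2, 2, mkt), (7490, 9140, p2, 2, ops), (7490, 9140, p2, 2, p2), (7490, 9140, p2, 2, qa), (7490, 9140, p2, 2, x3)}
Projecting to pid, salary (32 duplicate(s) eliminated): {(cs, 4020), (mkt, 7490), (ops, 7490), (p2, 7490), (qa, 7490), (x3, 7490)}

{(cs, 4020), (mkt, 7490), (ops, 7490), (p2, 7490), (qa, 7490), (x3, 7490)}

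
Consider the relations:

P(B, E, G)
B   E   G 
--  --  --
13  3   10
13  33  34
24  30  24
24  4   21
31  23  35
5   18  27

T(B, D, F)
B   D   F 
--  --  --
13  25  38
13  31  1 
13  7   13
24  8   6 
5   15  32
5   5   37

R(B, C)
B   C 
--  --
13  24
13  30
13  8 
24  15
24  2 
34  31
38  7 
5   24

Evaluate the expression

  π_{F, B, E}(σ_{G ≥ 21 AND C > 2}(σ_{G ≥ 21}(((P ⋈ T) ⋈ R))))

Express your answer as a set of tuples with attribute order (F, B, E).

Natural join on B: {(13, 3, 10, 25, 38), (13, 3, 10, 31, 1), (13, 3, 10, 7, 13), (13, 33, 34, 25, 38), (13, 33, 34, 31, 1), (13, 33, 34, 7, 13), (24, 30, 24, 8, 6), (24, 4, 21, 8, 6), (5, 18, 27, 15, 32), (5, 18, 27, 5, 37)}
Natural join on B: {(13, 3, 10, 25, 38, 24), (13, 3, 10, 25, 38, 30), (13, 3, 10, 25, 38, 8), (13, 3, 10, 31, 1, 24), (13, 3, 10, 31, 1, 30), (13, 3, 10, 31, 1, 8), (13, 3, 10, 7, 13, 24), (13, 3, 10, 7, 13, 30), (13, 3, 10, 7, 13, 8), (13, 33, 34, 25, 38, 24), (13, 33, 34, 25, 38, 30), (13, 33, 34, 25, 38, 8), (13, 33, 34, 31, 1, 24), (13, 33, 34, 31, 1, 30), (13, 33, 34, 31, 1, 8), (13, 33, 34, 7, 13, 24), (13, 33, 34, 7, 13, 30), (13, 33, 34, 7, 13, 8), (24, 30, 24, 8, 6, 15), (24, 30, 24, 8, 6, 2), (24, 4, 21, 8, 6, 15), (24, 4, 21, 8, 6, 2), (5, 18, 27, 15, 32, 24), (5, 18, 27, 5, 37, 24)}
Selection G ≥ 21: {(13, 33, 34, 25, 38, 24), (13, 33, 34, 25, 38, 30), (13, 33, 34, 25, 38, 8), (13, 33, 34, 31, 1, 24), (13, 33, 34, 31, 1, 30), (13, 33, 34, 31, 1, 8), (13, 33, 34, 7, 13, 24), (13, 33, 34, 7, 13, 30), (13, 33, 34, 7, 13, 8), (24, 30, 24, 8, 6, 15), (24, 30, 24, 8, 6, 2), (24, 4, 21, 8, 6, 15), (24, 4, 21, 8, 6, 2), (5, 18, 27, 15, 32, 24), (5, 18, 27, 5, 37, 24)}
Selection G ≥ 21 AND C > 2: {(13, 33, 34, 25, 38, 24), (13, 33, 34, 25, 38, 30), (13, 33, 34, 25, 38, 8), (13, 33, 34, 31, 1, 24), (13, 33, 34, 31, 1, 30), (13, 33, 34, 31, 1, 8), (13, 33, 34, 7, 13, 24), (13, 33, 34, 7, 13, 30), (13, 33, 34, 7, 13, 8), (24, 30, 24, 8, 6, 15), (24, 4, 21, 8, 6, 15), (5, 18, 27, 15, 32, 24), (5, 18, 27, 5, 37, 24)}
Keep only column(s) F, B, E (6 duplicate(s) eliminated): {(1, 13, 33), (13, 13, 33), (32, 5, 18), (37, 5, 18), (38, 13, 33), (6, 24, 30), (6, 24, 4)}

{(1, 13, 33), (13, 13, 33), (32, 5, 18), (37, 5, 18), (38, 13, 33), (6, 24, 30), (6, 24, 4)}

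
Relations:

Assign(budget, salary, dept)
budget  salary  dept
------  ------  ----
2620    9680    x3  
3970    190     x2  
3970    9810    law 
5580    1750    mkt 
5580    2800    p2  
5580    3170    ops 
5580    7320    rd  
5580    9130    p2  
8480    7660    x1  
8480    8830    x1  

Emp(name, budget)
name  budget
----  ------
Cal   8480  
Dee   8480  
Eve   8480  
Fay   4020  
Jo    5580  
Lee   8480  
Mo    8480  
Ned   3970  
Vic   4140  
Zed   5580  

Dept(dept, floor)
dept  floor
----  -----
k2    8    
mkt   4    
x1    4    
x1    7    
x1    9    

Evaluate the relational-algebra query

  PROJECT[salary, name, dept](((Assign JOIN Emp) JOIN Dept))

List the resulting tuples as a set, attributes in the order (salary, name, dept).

Joining Assign and Emp on budget yields {(3970, 190, x2, Ned), (3970, 9810, law, Ned), (5580, 1750, mkt, Jo), (5580, 1750, mkt, Zed), (5580, 2800, p2, Jo), (5580, 2800, p2, Zed), (5580, 3170, ops, Jo), (5580, 3170, ops, Zed), (5580, 7320, rd, Jo), (5580, 7320, rd, Zed), (5580, 9130, p2, Jo), (5580, 9130, p2, Zed), (8480, 7660, x1, Cal), (8480, 7660, x1, Dee), (8480, 7660, x1, Eve), (8480, 7660, x1, Lee), (8480, 7660, x1, Mo), (8480, 8830, x1, Cal), (8480, 8830, x1, Dee), (8480, 8830, x1, Eve), (8480, 8830, x1, Lee), (8480, 8830, x1, Mo)}.
Joining (Assign JOIN Emp) and Dept on dept yields {(5580, 1750, mkt, Jo, 4), (5580, 1750, mkt, Zed, 4), (8480, 7660, x1, Cal, 4), (8480, 7660, x1, Cal, 7), (8480, 7660, x1, Cal, 9), (8480, 7660, x1, Dee, 4), (8480, 7660, x1, Dee, 7), (8480, 7660, x1, Dee, 9), (8480, 7660, x1, Eve, 4), (8480, 7660, x1, Eve, 7), (8480, 7660, x1, Eve, 9), (8480, 7660, x1, Lee, 4), (8480, 7660, x1, Lee, 7), (8480, 7660, x1, Lee, 9), (8480, 7660, x1, Mo, 4), (8480, 7660, x1, Mo, 7), (8480, 7660, x1, Mo, 9), (8480, 8830, x1, Cal, 4), (8480, 8830, x1, Cal, 7), (8480, 8830, x1, Cal, 9), (8480, 8830, x1, Dee, 4), (8480, 8830, x1, Dee, 7), (8480, 8830, x1, Dee, 9), (8480, 8830, x1, Eve, 4), (8480, 8830, x1, Eve, 7), (8480, 8830, x1, Eve, 9), (8480, 8830, x1, Lee, 4), (8480, 8830, x1, Lee, 7), (8480, 8830, x1, Lee, 9), (8480, 8830, x1, Mo, 4), (8480, 8830, x1, Mo, 7), (8480, 8830, x1, Mo, 9)}.
π_{salary, name, dept} gives {(1750, Jo, mkt), (1750, Zed, mkt), (7660, Cal, x1), (7660, Dee, x1), (7660, Eve, x1), (7660, Lee, x1), (7660, Mo, x1), (8830, Cal, x1), (8830, Dee, x1), (8830, Eve, x1), (8830, Lee, x1), (8830, Mo, x1)} (20 duplicate(s) eliminated).

{(1750, Jo, mkt), (1750, Zed, mkt), (7660, Cal, x1), (7660, Dee, x1), (7660, Eve, x1), (7660, Lee, x1), (7660, Mo, x1), (8830, Cal, x1), (8830, Dee, x1), (8830, Eve, x1), (8830, Lee, x1), (8830, Mo, x1)}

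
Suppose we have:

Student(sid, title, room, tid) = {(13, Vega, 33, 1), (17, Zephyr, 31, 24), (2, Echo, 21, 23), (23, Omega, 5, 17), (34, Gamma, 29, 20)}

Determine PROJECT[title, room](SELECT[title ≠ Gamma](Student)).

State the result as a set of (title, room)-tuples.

{(Echo, 21), (Omega, 5), (Vega, 33), (Zephyr, 31)}

σ[title ≠ Gamma]: keep tuples satisfying title ≠ Gamma → {(13, Vega, 33, 1), (17, Zephyr, 31, 24), (2, Echo, 21, 23), (23, Omega, 5, 17)}
π_{title, room} gives {(Echo, 21), (Omega, 5), (Vega, 33), (Zephyr, 31)}.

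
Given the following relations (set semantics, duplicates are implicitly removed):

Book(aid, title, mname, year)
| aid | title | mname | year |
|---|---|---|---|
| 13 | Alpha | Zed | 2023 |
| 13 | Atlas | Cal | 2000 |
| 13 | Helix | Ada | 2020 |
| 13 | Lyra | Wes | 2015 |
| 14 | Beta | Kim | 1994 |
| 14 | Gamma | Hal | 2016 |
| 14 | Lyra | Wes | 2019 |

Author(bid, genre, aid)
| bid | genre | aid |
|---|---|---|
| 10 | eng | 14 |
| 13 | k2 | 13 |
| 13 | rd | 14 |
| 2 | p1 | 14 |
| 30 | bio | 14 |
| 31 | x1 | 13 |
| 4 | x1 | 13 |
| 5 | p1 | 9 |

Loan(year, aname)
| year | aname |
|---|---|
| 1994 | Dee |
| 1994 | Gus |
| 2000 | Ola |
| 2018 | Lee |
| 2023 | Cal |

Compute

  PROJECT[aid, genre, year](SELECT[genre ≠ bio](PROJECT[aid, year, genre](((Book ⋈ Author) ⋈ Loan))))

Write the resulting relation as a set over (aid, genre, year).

{(13, k2, 2000), (13, k2, 2023), (13, x1, 2000), (13, x1, 2023), (14, eng, 1994), (14, p1, 1994), (14, rd, 1994)}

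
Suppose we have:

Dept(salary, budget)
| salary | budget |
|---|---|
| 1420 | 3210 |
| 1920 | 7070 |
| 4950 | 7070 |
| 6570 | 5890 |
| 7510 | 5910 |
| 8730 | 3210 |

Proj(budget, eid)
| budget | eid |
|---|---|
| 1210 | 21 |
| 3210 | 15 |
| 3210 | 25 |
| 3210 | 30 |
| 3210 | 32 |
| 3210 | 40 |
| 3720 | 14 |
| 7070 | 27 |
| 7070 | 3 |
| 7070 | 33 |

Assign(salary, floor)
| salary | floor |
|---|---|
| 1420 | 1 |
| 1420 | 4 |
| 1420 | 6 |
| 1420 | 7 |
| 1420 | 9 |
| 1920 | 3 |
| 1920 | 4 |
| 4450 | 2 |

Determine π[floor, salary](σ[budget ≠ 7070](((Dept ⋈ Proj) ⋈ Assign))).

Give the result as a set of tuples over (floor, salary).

Dept ⋈ Proj (natural join on budget): {(1420, 3210, 15), (1420, 3210, 25), (1420, 3210, 30), (1420, 3210, 32), (1420, 3210, 40), (1920, 7070, 27), (1920, 7070, 3), (1920, 7070, 33), (4950, 7070, 27), (4950, 7070, 3), (4950, 7070, 33), (8730, 3210, 15), (8730, 3210, 25), (8730, 3210, 30), (8730, 3210, 32), (8730, 3210, 40)}
(Dept ⋈ Proj) ⋈ Assign (natural join on salary): {(1420, 3210, 15, 1), (1420, 3210, 15, 4), (1420, 3210, 15, 6), (1420, 3210, 15, 7), (1420, 3210, 15, 9), (1420, 3210, 25, 1), (1420, 3210, 25, 4), (1420, 3210, 25, 6), (1420, 3210, 25, 7), (1420, 3210, 25, 9), (1420, 3210, 30, 1), (1420, 3210, 30, 4), (1420, 3210, 30, 6), (1420, 3210, 30, 7), (1420, 3210, 30, 9), (1420, 3210, 32, 1), (1420, 3210, 32, 4), (1420, 3210, 32, 6), (1420, 3210, 32, 7), (1420, 3210, 32, 9), (1420, 3210, 40, 1), (1420, 3210, 40, 4), (1420, 3210, 40, 6), (1420, 3210, 40, 7), (1420, 3210, 40, 9), (1920, 7070, 27, 3), (1920, 7070, 27, 4), (1920, 7070, 3, 3), (1920, 7070, 3, 4), (1920, 7070, 33, 3), (1920, 7070, 33, 4)}
Selection budget ≠ 7070: {(1420, 3210, 15, 1), (1420, 3210, 15, 4), (1420, 3210, 15, 6), (1420, 3210, 15, 7), (1420, 3210, 15, 9), (1420, 3210, 25, 1), (1420, 3210, 25, 4), (1420, 3210, 25, 6), (1420, 3210, 25, 7), (1420, 3210, 25, 9), (1420, 3210, 30, 1), (1420, 3210, 30, 4), (1420, 3210, 30, 6), (1420, 3210, 30, 7), (1420, 3210, 30, 9), (1420, 3210, 32, 1), (1420, 3210, 32, 4), (1420, 3210, 32, 6), (1420, 3210, 32, 7), (1420, 3210, 32, 9), (1420, 3210, 40, 1), (1420, 3210, 40, 4), (1420, 3210, 40, 6), (1420, 3210, 40, 7), (1420, 3210, 40, 9)}
π_{floor, salary} gives {(1, 1420), (4, 1420), (6, 1420), (7, 1420), (9, 1420)} (20 duplicate(s) eliminated).

{(1, 1420), (4, 1420), (6, 1420), (7, 1420), (9, 1420)}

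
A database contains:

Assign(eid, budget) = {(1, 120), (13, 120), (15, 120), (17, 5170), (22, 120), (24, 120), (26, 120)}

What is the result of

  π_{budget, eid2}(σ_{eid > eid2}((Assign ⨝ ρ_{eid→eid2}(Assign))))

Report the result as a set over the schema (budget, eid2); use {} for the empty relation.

ρ[eid→eid2]: schema becomes (eid2, budget); tuples unchanged.
Joining Assign and ρ_{eid→eid2}(Assign) on budget yields {(1, 120, 1), (1, 120, 13), (1, 120, 15), (1, 120, 22), (1, 120, 24), (1, 120, 26), (13, 120, 1), (13, 120, 13), (13, 120, 15), (13, 120, 22), (13, 120, 24), (13, 120, 26), (15, 120, 1), (15, 120, 13), (15, 120, 15), (15, 120, 22), (15, 120, 24), (15, 120, 26), (17, 5170, 17), (22, 120, 1), (22, 120, 13), (22, 120, 15), (22, 120, 22), (22, 120, 24), (22, 120, 26), (24, 120, 1), (24, 120, 13), (24, 120, 15), (24, 120, 22), (24, 120, 24), (24, 120, 26), (26, 120, 1), (26, 120, 13), (26, 120, 15), (26, 120, 22), (26, 120, 24), (26, 120, 26)}.
Filtering on eid > eid2 leaves {(13, 120, 1), (15, 120, 1), (15, 120, 13), (22, 120, 1), (22, 120, 13), (22, 120, 15), (24, 120, 1), (24, 120, 13), (24, 120, 15), (24, 120, 22), (26, 120, 1), (26, 120, 13), (26, 120, 15), (26, 120, 22), (26, 120, 24)}.
π[budget, eid2]: project onto (budget, eid2) (10 duplicate(s) eliminated) → {(120, 1), (120, 13), (120, 15), (120, 22), (120, 24)}

{(120, 1), (120, 13), (120, 15), (120, 22), (120, 24)}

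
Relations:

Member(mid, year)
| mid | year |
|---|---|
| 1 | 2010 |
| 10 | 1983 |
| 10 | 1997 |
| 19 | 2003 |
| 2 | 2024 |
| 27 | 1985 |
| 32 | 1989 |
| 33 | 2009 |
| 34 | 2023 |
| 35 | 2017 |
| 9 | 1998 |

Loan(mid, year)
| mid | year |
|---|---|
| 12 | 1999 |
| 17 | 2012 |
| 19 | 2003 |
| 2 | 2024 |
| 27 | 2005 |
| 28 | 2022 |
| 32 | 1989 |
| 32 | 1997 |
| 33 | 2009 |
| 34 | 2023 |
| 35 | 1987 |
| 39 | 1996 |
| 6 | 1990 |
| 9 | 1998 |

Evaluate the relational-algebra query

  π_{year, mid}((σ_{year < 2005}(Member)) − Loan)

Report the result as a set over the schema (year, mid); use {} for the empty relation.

{(1983, 10), (1985, 27), (1997, 10)}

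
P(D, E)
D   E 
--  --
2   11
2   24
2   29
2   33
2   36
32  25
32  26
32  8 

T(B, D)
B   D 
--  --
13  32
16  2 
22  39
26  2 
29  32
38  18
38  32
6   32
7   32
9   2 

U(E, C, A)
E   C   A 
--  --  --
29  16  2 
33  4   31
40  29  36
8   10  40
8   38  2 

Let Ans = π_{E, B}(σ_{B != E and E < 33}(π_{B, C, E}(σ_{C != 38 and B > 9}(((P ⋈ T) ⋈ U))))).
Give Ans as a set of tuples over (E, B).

{(29, 16), (29, 26), (8, 13), (8, 29), (8, 38)}

P ⋈ T (natural join on D): {(2, 11, 16), (2, 11, 26), (2, 11, 9), (2, 24, 16), (2, 24, 26), (2, 24, 9), (2, 29, 16), (2, 29, 26), (2, 29, 9), (2, 33, 16), (2, 33, 26), (2, 33, 9), (2, 36, 16), (2, 36, 26), (2, 36, 9), (32, 25, 13), (32, 25, 29), (32, 25, 38), (32, 25, 6), (32, 25, 7), (32, 26, 13), (32, 26, 29), (32, 26, 38), (32, 26, 6), (32, 26, 7), (32, 8, 13), (32, 8, 29), (32, 8, 38), (32, 8, 6), (32, 8, 7)}
(P ⋈ T) ⋈ U (natural join on E): {(2, 29, 16, 16, 2), (2, 29, 26, 16, 2), (2, 29, 9, 16, 2), (2, 33, 16, 4, 31), (2, 33, 26, 4, 31), (2, 33, 9, 4, 31), (32, 8, 13, 10, 40), (32, 8, 13, 38, 2), (32, 8, 29, 10, 40), (32, 8, 29, 38, 2), (32, 8, 38, 10, 40), (32, 8, 38, 38, 2), (32, 8, 6, 10, 40), (32, 8, 6, 38, 2), (32, 8, 7, 10, 40), (32, 8, 7, 38, 2)}
Selection C != 38 and B > 9: {(2, 29, 16, 16, 2), (2, 29, 26, 16, 2), (2, 33, 16, 4, 31), (2, 33, 26, 4, 31), (32, 8, 13, 10, 40), (32, 8, 29, 10, 40), (32, 8, 38, 10, 40)}
π_{B, C, E} gives {(13, 10, 8), (16, 16, 29), (16, 4, 33), (26, 16, 29), (26, 4, 33), (29, 10, 8), (38, 10, 8)}.
Selection B != E and E < 33: {(13, 10, 8), (16, 16, 29), (26, 16, 29), (29, 10, 8), (38, 10, 8)}
π_{E, B} gives {(29, 16), (29, 26), (8, 13), (8, 29), (8, 38)}.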